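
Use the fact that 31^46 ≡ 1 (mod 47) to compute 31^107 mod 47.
By Fermat: 31^{46} ≡ 1 (mod 47). 107 = 2×46 + 15. So 31^{107} ≡ 31^{15} ≡ 19 (mod 47)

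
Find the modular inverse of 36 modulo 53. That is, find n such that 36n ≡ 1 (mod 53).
28

Using Extended Euclidean Algorithm:
gcd(36, 53) = 1
Bezout coefficients: 36 × -25 + 53 × 17 = 1
So 36 × -25 ≡ 1 (mod 53)
The inverse is -25 mod 53 = 28
Verification: 36 × 28 = 1008 = 19 × 53 + 1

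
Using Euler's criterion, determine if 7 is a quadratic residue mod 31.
By Euler's criterion: 7^{15} ≡ 1 (mod 31). Since this equals 1, 7 is a QR.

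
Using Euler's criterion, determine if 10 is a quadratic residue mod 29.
By Euler's criterion: 10^{14} ≡ 28 (mod 29). Since this equals -1 (≡ 28), 10 is not a QR.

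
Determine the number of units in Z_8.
4

Prime factorization: 8 = 2^3
Using the formula φ(n) = n × Π(1 - 1/p) for each prime factor p:
φ(8) = 8 × (1 - 1/2)
φ(8) = 4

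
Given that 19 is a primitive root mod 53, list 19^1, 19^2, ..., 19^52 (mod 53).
g^1, g^2, ..., g^{52} mod 53: {19, 43, 22, 47, 45, 7, 27, 36, 48, 11, 50, 49, 30, 40, 18, 24, 32, 25, 51, 15, 20, 9, 12, 16, 39, 52, 34, 10, 31, 6, 8, 46, 26, 17, 5, 42, 3, 4, 23, 13, 35, 29, 21, 28, 2, 38, 33, 44, 41, 37, 14, 1}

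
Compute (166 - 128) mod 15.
8

(166 - 128) = 38
38 mod 15 = 8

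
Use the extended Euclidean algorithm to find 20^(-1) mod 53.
Extended GCD: 20(8) + 53(-3) = 1. So 20^(-1) ≡ 8 ≡ 8 (mod 53). Verify: 20 × 8 = 160 ≡ 1 (mod 53)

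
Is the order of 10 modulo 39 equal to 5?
No, the actual order is 6, not 5.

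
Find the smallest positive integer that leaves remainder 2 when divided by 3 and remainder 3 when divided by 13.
M = 3 × 13 = 39. M₁ = 13, y₁ ≡ 1 (mod 3). M₂ = 3, y₂ ≡ 9 (mod 13). n = 2×13×1 + 3×3×9 ≡ 29 (mod 39). The smallest positive such number is 29.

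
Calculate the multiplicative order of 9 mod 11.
Powers of 9 mod 11: 9^1≡9, 9^2≡4, 9^3≡3, 9^4≡5, 9^5≡1. Order = 5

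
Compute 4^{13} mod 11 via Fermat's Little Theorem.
9

By Fermat's Little Theorem, a^(p-1) ≡ 1 (mod p) for prime p and gcd(a, p) = 1
Here p = 11, so 4^10 ≡ 1 (mod 11)
We can reduce the exponent: 13 mod 10 = 3
So 4^13 ≡ 4^3 (mod 11)
Computing: 4^3 mod 11 = 9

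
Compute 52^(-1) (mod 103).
52^(-1) ≡ 2 (mod 103). Verification: 52 × 2 = 104 ≡ 1 (mod 103)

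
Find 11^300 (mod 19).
Using Fermat: 11^{18} ≡ 1 (mod 19). 300 ≡ 12 (mod 18). So 11^{300} ≡ 11^{12} ≡ 1 (mod 19)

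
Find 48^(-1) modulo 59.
16

Using Extended Euclidean Algorithm:
gcd(48, 59) = 1
Bezout coefficients: 48 × 16 + 59 × -13 = 1
So 48 × 16 ≡ 1 (mod 59)
The inverse is 16 mod 59 = 16
Verification: 48 × 16 = 768 = 13 × 59 + 1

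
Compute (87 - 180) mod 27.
15

(87 - 180) = -93
-93 mod 27 = 15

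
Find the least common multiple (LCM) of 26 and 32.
416

First find GCD(26, 32) using the Euclidean algorithm:
26 = 0 × 32 + 26
32 = 1 × 26 + 6
26 = 4 × 6 + 2
6 = 3 × 2 + 0
GCD(26, 32) = 2

LCM formula: LCM(a, b) = (a × b) / GCD(a, b)
LCM(26, 32) = (26 × 32) / 2
LCM(26, 32) = 832 / 2
LCM(26, 32) = 416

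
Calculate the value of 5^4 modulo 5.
5 ≡ 0 (mod 5). 4 = 4 (binary 100). Repeated squaring mod 5: 0^1 ≡ 0; 0^2 ≡ 0² = 0 ≡ 0; 0^4 ≡ 0² = 0 ≡ 0. So 5^4 ≡ 0 (mod 5).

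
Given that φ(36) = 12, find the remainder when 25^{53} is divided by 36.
By Euler: 25^{12} ≡ 1 (mod 36) since gcd(25, 36) = 1. 53 = 4×12 + 5. So 25^{53} ≡ 25^{5} ≡ 13 (mod 36)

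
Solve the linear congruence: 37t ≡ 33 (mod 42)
27

Since gcd(37, 42) = 1 divides 33, a solution exists.
Multiply both sides by the inverse of 37 mod 42:
  37^(-1) mod 42 = 25
  x ≡ 25 × 33 ≡ 825 ≡ 27 (mod 42)
Verification: 37 × 27 = 999 = 23 × 42 + 33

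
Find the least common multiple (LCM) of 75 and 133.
9975

First find GCD(75, 133) using the Euclidean algorithm:
75 = 0 × 133 + 75
133 = 1 × 75 + 58
75 = 1 × 58 + 17
58 = 3 × 17 + 7
17 = 2 × 7 + 3
7 = 2 × 3 + 1
3 = 3 × 1 + 0
GCD(75, 133) = 1

LCM formula: LCM(a, b) = (a × b) / GCD(a, b)
LCM(75, 133) = (75 × 133) / 1
LCM(75, 133) = 9975 / 1
LCM(75, 133) = 9975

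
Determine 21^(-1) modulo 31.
21^(-1) ≡ 3 (mod 31). Verification: 21 × 3 = 63 ≡ 1 (mod 31)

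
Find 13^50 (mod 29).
Using Fermat: 13^{28} ≡ 1 (mod 29). 50 ≡ 22 (mod 28). So 13^{50} ≡ 13^{22} ≡ 16 (mod 29)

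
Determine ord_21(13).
Powers of 13 mod 21: 13^1≡13, 13^2≡1. Order = 2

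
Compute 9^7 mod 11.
7 = 4 + 2 + 1 (binary 111). Repeated squaring mod 11: 9^1 ≡ 9; 9^2 ≡ 9² = 81 ≡ 4; 9^4 ≡ 4² = 16 ≡ 5. Multiply: 9^7 = 9^4 × 9^2 × 9^1 ≡ 5 × 4 × 9 (mod 11): 5 × 4 = 20 ≡ 9; 9 × 9 = 81 ≡ 4. So 9^7 ≡ 4 (mod 11).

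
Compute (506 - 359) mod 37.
36

(506 - 359) = 147
147 mod 37 = 36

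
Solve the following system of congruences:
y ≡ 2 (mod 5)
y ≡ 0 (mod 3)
12

Using the Chinese Remainder Theorem:
M = product of moduli = 15
For equation 1: M_1 = 3, 3 ≡ 3 (mod 5), inverse of 3 mod 5 is 2 (check: 3 × 2 = 6 ≡ 1 (mod 5))
For equation 2: M_2 = 5, 5 ≡ 2 (mod 3), inverse of 5 mod 3 is 2 (check: 2 × 2 = 4 ≡ 1 (mod 3))
Combine: y ≡ Σ r_i×M_i×(M_i⁻¹ mod m_i) = 2×3×2 + 0×5×2 = 12 + 0 = 12
12 mod 15 = 12
y ≡ 12 (mod 15)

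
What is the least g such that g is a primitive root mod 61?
p - 1 = 60 has prime divisors 2, 3, 5. h is a primitive root mod 61 iff h^(60/q) ≢ 1 (mod 61) for each such q.
h = 2: 2^30 ≡ 60, 2^20 ≡ 47, 2^12 ≡ 9 (mod 61); none is 1, so 2 has order 60 and is a primitive root.
The smallest primitive root mod 61 is g = 2.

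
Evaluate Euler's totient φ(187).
160

Prime factorization: 187 = 11 × 17
Using the formula φ(n) = n × Π(1 - 1/p) for each prime factor p:
φ(187) = 187 × (1 - 1/11) × (1 - 1/17)
φ(187) = 160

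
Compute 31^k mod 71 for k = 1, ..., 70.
g^1, g^2, ..., g^{70} mod 71: {31, 38, 42, 24, 34, 60, 14, 8, 35, 20, 52, 50, 59, 54, 41, 64, 67, 18, 61, 45, 46, 6, 44, 15, 39, 2, 62, 5, 13, 48, 68, 49, 28, 16, 70, 40, 33, 29, 47, 37, 11, 57, 63, 36, 51, 19, 21, 12, 17, 30, 7, 4, 53, 10, 26, 25, 65, 27, 56, 32, 69, 9, 66, 58, 23, 3, 22, 43, 55, 1}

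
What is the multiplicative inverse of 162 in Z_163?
162^(-1) ≡ 162 (mod 163). Verification: 162 × 162 = 26244 ≡ 1 (mod 163)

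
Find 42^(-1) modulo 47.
28

Using Extended Euclidean Algorithm:
gcd(42, 47) = 1
Bezout coefficients: 42 × -19 + 47 × 17 = 1
So 42 × -19 ≡ 1 (mod 47)
The inverse is -19 mod 47 = 28
Verification: 42 × 28 = 1176 = 25 × 47 + 1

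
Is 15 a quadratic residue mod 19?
By Euler's criterion: 15^{9} ≡ 18 (mod 19). Since this equals -1 (≡ 18), 15 is not a QR.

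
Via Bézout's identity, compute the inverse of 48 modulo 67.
Extended GCD: 48(7) + 67(-5) = 1. So 48^(-1) ≡ 7 ≡ 7 (mod 67). Verify: 48 × 7 = 336 ≡ 1 (mod 67)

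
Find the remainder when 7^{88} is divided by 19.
By Fermat: 7^{18} ≡ 1 (mod 19). 88 = 4×18 + 16. So 7^{88} ≡ 7^{16} ≡ 7 (mod 19)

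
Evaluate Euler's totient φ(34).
16

Prime factorization: 34 = 2 × 17
Using the formula φ(n) = n × Π(1 - 1/p) for each prime factor p:
φ(34) = 34 × (1 - 1/2) × (1 - 1/17)
φ(34) = 16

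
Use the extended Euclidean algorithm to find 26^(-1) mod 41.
Extended GCD: 26(-11) + 41(7) = 1. So 26^(-1) ≡ 30 ≡ 30 (mod 41). Verify: 26 × 30 = 780 ≡ 1 (mod 41)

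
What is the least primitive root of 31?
3

A primitive root g modulo p has order p-1 = 30
Prime divisors of 30: [2, 3, 5]
g is a primitive root iff g^(30/q) ≢ 1 (mod 31) for each prime divisor q
Testing small values:
  g = 2: 2^15 ≡ 1, 2^10 ≡ 1, 2^6 ≡ 2 (mod 31) → 2^15 ≡ 1, not primitive root
  g = 3: 3^15 ≡ 30, 3^10 ≡ 25, 3^6 ≡ 16 (mod 31) → none is 1, primitive root!
The smallest primitive root is 3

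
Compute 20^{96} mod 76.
20

Using successive squaring:
Binary expansion of 96: 1100000
Powers of 20 mod 76 (each is the square of the previous):
  20^1 ≡ 20 (mod 76)
  20^2 ≡ 20² = 400 ≡ 20 (mod 76)
  20^4 ≡ 20² = 400 ≡ 20 (mod 76)
  20^8 ≡ 20² = 400 ≡ 20 (mod 76)
  20^16 ≡ 20² = 400 ≡ 20 (mod 76)
  20^32 ≡ 20² = 400 ≡ 20 (mod 76)
  20^64 ≡ 20² = 400 ≡ 20 (mod 76)
96 = 64 + 32, so 20^96 = 20^64 × 20^32 ≡ 20 × 20 (mod 76)
Multiplying step by step:
  20 × 20 = 400 ≡ 20 (mod 76)
Result: 20^96 ≡ 20 (mod 76)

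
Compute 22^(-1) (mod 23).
22^(-1) ≡ 22 (mod 23). Verification: 22 × 22 = 484 ≡ 1 (mod 23)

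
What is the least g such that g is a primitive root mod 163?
p - 1 = 162 has prime divisors 2, 3. h is a primitive root mod 163 iff h^(162/q) ≢ 1 (mod 163) for each such q.
h = 2: 2^81 ≡ 162, 2^54 ≡ 104 (mod 163); none is 1, so 2 has order 162 and is a primitive root.
The smallest primitive root mod 163 is g = 2.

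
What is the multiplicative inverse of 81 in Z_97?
6

Using Extended Euclidean Algorithm:
gcd(81, 97) = 1
Bezout coefficients: 81 × 6 + 97 × -5 = 1
So 81 × 6 ≡ 1 (mod 97)
The inverse is 6 mod 97 = 6
Verification: 81 × 6 = 486 = 5 × 97 + 1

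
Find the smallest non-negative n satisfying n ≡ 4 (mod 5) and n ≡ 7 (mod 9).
M = 5 × 9 = 45. M₁ = 9, y₁ ≡ 4 (mod 5). M₂ = 5, y₂ ≡ 2 (mod 9). n = 4×9×4 + 7×5×2 ≡ 34 (mod 45)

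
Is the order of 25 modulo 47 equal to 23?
Yes, ord_47(25) = 23.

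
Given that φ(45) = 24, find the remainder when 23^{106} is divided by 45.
By Euler: 23^{24} ≡ 1 (mod 45) since gcd(23, 45) = 1. 106 = 4×24 + 10. So 23^{106} ≡ 23^{10} ≡ 4 (mod 45)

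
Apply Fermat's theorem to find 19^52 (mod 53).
By Fermat's Little Theorem, 19^{52} ≡ 1 (mod 53) since 53 is prime and gcd(19, 53) = 1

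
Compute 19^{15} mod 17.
9

Using successive squaring:
Binary expansion of 15: 1111
Powers of 19 mod 17 (each is the square of the previous):
  19^1 ≡ 2 (mod 17)
  19^2 ≡ 2² = 4 ≡ 4 (mod 17)
  19^4 ≡ 4² = 16 ≡ 16 (mod 17)
  19^8 ≡ 16² = 256 ≡ 1 (mod 17)
15 = 8 + 4 + 2 + 1, so 19^15 = 19^8 × 19^4 × 19^2 × 19^1 ≡ 1 × 16 × 4 × 2 (mod 17)
Multiplying step by step:
  1 × 16 = 16 ≡ 16 (mod 17)
  16 × 4 = 64 ≡ 13 (mod 17)
  13 × 2 = 26 ≡ 9 (mod 17)
Result: 19^15 ≡ 9 (mod 17)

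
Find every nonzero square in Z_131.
QRs mod 131: {1, 3, 4, 5, 7, 9, 11, 12, 13, 15, 16, 20, 21, 25, 27, 28, 33, 34, 35, 36, 38, 39, 41, 43, 44, 45, 46, 48, 49, 52, 53, 55, 58, 59, 60, 61, 62, 63, 64, 65, 74, 75, 77, 80, 81, 84, 89, 91, 94, 99, 100, 101, 102, 105, 107, 108, 109, 112, 113, 114, 117, 121, 123, 125, 129}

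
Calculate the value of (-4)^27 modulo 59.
Using repeated squaring. (-4) ≡ 55 (mod 59). 27 = 16 + 8 + 2 + 1 (binary 11011). Repeated squaring mod 59: 55^1 ≡ 55; 55^2 ≡ 55² = 3025 ≡ 16; 55^4 ≡ 16² = 256 ≡ 20; 55^8 ≡ 20² = 400 ≡ 46; 55^16 ≡ 46² = 2116 ≡ 51. Multiply: (-4)^27 ≡ 55^16 × 55^8 × 55^2 × 55^1 ≡ 51 × 46 × 16 × 55 (mod 59): 51 × 46 = 2346 ≡ 45; 45 × 16 = 720 ≡ 12; 12 × 55 = 660 ≡ 11. So (-4)^27 ≡ 11 (mod 59).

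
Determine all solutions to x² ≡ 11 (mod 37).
The square roots of 11 mod 37 are 23 and 14. Verify: 23² = 529 ≡ 11 (mod 37)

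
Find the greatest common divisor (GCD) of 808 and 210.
2

Using the Euclidean algorithm:
808 = 3 × 210 + 178
210 = 1 × 178 + 32
178 = 5 × 32 + 18
32 = 1 × 18 + 14
18 = 1 × 14 + 4
14 = 3 × 4 + 2
4 = 2 × 2 + 0

GCD(808, 210) = 2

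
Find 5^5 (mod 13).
5 = 4 + 1 (binary 101). Repeated squaring mod 13: 5^1 ≡ 5; 5^2 ≡ 5² = 25 ≡ 12; 5^4 ≡ 12² = 144 ≡ 1. Multiply: 5^5 = 5^4 × 5^1 ≡ 1 × 5 (mod 13): 1 × 5 = 5 ≡ 5. So 5^5 ≡ 5 (mod 13).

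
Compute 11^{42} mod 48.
25

Using successive squaring:
Binary expansion of 42: 101010
Powers of 11 mod 48 (each is the square of the previous):
  11^1 ≡ 11 (mod 48)
  11^2 ≡ 11² = 121 ≡ 25 (mod 48)
  11^4 ≡ 25² = 625 ≡ 1 (mod 48)
  11^8 ≡ 1² = 1 ≡ 1 (mod 48)
  11^16 ≡ 1² = 1 ≡ 1 (mod 48)
  11^32 ≡ 1² = 1 ≡ 1 (mod 48)
42 = 32 + 8 + 2, so 11^42 = 11^32 × 11^8 × 11^2 ≡ 1 × 1 × 25 (mod 48)
Multiplying step by step:
  1 × 1 = 1 ≡ 1 (mod 48)
  1 × 25 = 25 ≡ 25 (mod 48)
Result: 11^42 ≡ 25 (mod 48)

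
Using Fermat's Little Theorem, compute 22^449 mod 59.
By Fermat: 22^{58} ≡ 1 (mod 59). 449 = 7×58 + 43. So 22^{449} ≡ 22^{43} ≡ 46 (mod 59)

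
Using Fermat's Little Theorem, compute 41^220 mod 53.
By Fermat: 41^{52} ≡ 1 (mod 53). 220 = 4×52 + 12. So 41^{220} ≡ 41^{12} ≡ 24 (mod 53)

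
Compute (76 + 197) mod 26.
13

(76 + 197) = 273
273 mod 26 = 13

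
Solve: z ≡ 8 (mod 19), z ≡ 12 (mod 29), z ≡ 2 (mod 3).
M = 19 × 29 × 3 = 1653. M₁ = 87, y₁ ≡ 7 (mod 19). M₂ = 57, y₂ ≡ 28 (mod 29). M₃ = 551, y₃ ≡ 2 (mod 3). z = 8×87×7 + 12×57×28 + 2×551×2 ≡ 1433 (mod 1653)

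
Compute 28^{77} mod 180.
28

Using successive squaring:
Binary expansion of 77: 1001101
Powers of 28 mod 180 (each is the square of the previous):
  28^1 ≡ 28 (mod 180)
  28^2 ≡ 28² = 784 ≡ 64 (mod 180)
  28^4 ≡ 64² = 4096 ≡ 136 (mod 180)
  28^8 ≡ 136² = 18496 ≡ 136 (mod 180)
  28^16 ≡ 136² = 18496 ≡ 136 (mod 180)
  28^32 ≡ 136² = 18496 ≡ 136 (mod 180)
  28^64 ≡ 136² = 18496 ≡ 136 (mod 180)
77 = 64 + 8 + 4 + 1, so 28^77 = 28^64 × 28^8 × 28^4 × 28^1 ≡ 136 × 136 × 136 × 28 (mod 180)
Multiplying step by step:
  136 × 136 = 18496 ≡ 136 (mod 180)
  136 × 136 = 18496 ≡ 136 (mod 180)
  136 × 28 = 3808 ≡ 28 (mod 180)
Result: 28^77 ≡ 28 (mod 180)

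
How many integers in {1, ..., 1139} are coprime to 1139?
1056

Prime factorization: 1139 = 17 × 67
Using the formula φ(n) = n × Π(1 - 1/p) for each prime factor p:
φ(1139) = 1139 × (1 - 1/17) × (1 - 1/67)
φ(1139) = 1056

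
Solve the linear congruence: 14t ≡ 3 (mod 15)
12

Since gcd(14, 15) = 1 divides 3, a solution exists.
Multiply both sides by the inverse of 14 mod 15:
  14^(-1) mod 15 = 14
  x ≡ 14 × 3 ≡ 42 ≡ 12 (mod 15)
Verification: 14 × 12 = 168 = 11 × 15 + 3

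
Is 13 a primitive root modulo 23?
No

To verify, check if 13^(22/q) ≢ 1 (mod 23) for each prime divisor q of 22
Divisors of 22 = 22: [1, 2, 11, 22]
  13^(22/2) = 13^11 ≡ 1 (mod 23)
  13^(22/11) = 13^2 ≡ 8 (mod 23)
Conclusion: 13 is not a primitive root modulo 23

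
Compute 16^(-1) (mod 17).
16

Using Extended Euclidean Algorithm:
gcd(16, 17) = 1
Bezout coefficients: 16 × -1 + 17 × 1 = 1
So 16 × -1 ≡ 1 (mod 17)
The inverse is -1 mod 17 = 16
Verification: 16 × 16 = 256 = 15 × 17 + 1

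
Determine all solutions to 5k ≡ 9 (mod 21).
6

Since gcd(5, 21) = 1 divides 9, a solution exists.
Multiply both sides by the inverse of 5 mod 21:
  5^(-1) mod 21 = 17
  x ≡ 17 × 9 ≡ 153 ≡ 6 (mod 21)
Verification: 5 × 6 = 30 = 1 × 21 + 9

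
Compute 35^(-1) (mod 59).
27

Using Extended Euclidean Algorithm:
gcd(35, 59) = 1
Bezout coefficients: 35 × 27 + 59 × -16 = 1
So 35 × 27 ≡ 1 (mod 59)
The inverse is 27 mod 59 = 27
Verification: 35 × 27 = 945 = 16 × 59 + 1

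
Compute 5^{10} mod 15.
10

Using successive squaring:
Binary expansion of 10: 1010
Powers of 5 mod 15 (each is the square of the previous):
  5^1 ≡ 5 (mod 15)
  5^2 ≡ 5² = 25 ≡ 10 (mod 15)
  5^4 ≡ 10² = 100 ≡ 10 (mod 15)
  5^8 ≡ 10² = 100 ≡ 10 (mod 15)
10 = 8 + 2, so 5^10 = 5^8 × 5^2 ≡ 10 × 10 (mod 15)
Multiplying step by step:
  10 × 10 = 100 ≡ 10 (mod 15)
Result: 5^10 ≡ 10 (mod 15)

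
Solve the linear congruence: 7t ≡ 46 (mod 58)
48

Since gcd(7, 58) = 1 divides 46, a solution exists.
Multiply both sides by the inverse of 7 mod 58:
  7^(-1) mod 58 = 25
  x ≡ 25 × 46 ≡ 1150 ≡ 48 (mod 58)
Verification: 7 × 48 = 336 = 5 × 58 + 46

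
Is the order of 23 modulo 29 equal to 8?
No, the actual order is 7, not 8.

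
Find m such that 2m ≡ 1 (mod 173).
2^(-1) ≡ 87 (mod 173). Verification: 2 × 87 = 174 ≡ 1 (mod 173)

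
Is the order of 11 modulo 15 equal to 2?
Yes, ord_15(11) = 2.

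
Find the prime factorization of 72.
2^3 × 3^2

Divide by primes starting from smallest:
72 ÷ 2 = 36
36 ÷ 2 = 18
18 ÷ 2 = 9
9 ÷ 3 = 3
3 ÷ 3 = 1

72 = 2^3 × 3^2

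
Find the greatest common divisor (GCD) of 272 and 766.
2

Using the Euclidean algorithm:
272 = 0 × 766 + 272
766 = 2 × 272 + 222
272 = 1 × 222 + 50
222 = 4 × 50 + 22
50 = 2 × 22 + 6
22 = 3 × 6 + 4
6 = 1 × 4 + 2
4 = 2 × 2 + 0

GCD(272, 766) = 2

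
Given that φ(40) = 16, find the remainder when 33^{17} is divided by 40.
By Euler: 33^{16} ≡ 1 (mod 40) since gcd(33, 40) = 1. 17 = 1×16 + 1. So 33^{17} ≡ 33^{1} ≡ 33 (mod 40)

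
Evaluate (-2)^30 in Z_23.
Using Fermat: (-2)^{22} ≡ 1 (mod 23). 30 ≡ 8 (mod 22). So (-2)^{30} ≡ (-2)^{8} ≡ 3 (mod 23)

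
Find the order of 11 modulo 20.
Powers of 11 mod 20: 11^1≡11, 11^2≡1. Order = 2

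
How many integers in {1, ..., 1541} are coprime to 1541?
1452

Prime factorization: 1541 = 23 × 67
Using the formula φ(n) = n × Π(1 - 1/p) for each prime factor p:
φ(1541) = 1541 × (1 - 1/23) × (1 - 1/67)
φ(1541) = 1452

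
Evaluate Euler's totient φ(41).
40

Prime factorization: 41 = 41
Using the formula φ(n) = n × Π(1 - 1/p) for each prime factor p:
φ(41) = 41 × (1 - 1/41)
φ(41) = 40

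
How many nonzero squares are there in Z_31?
For prime 31, there are (p-1)/2 = (31-1)/2 = 15 quadratic residues (excluding 0).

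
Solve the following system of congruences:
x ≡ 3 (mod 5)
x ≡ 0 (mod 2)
8

Using the Chinese Remainder Theorem:
M = product of moduli = 10
For equation 1: M_1 = 2, 2 ≡ 2 (mod 5), inverse of 2 mod 5 is 3 (check: 2 × 3 = 6 ≡ 1 (mod 5))
For equation 2: M_2 = 5, 5 ≡ 1 (mod 2), inverse of 5 mod 2 is 1 (check: 1 × 1 = 1 ≡ 1 (mod 2))
Combine: x ≡ Σ r_i×M_i×(M_i⁻¹ mod m_i) = 3×2×3 + 0×5×1 = 18 + 0 = 18
18 mod 10 = 8
x ≡ 8 (mod 10)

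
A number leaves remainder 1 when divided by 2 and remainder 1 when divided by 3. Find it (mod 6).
M = 2 × 3 = 6. M₁ = 3, y₁ ≡ 1 (mod 2). M₂ = 2, y₂ ≡ 2 (mod 3). k = 1×3×1 + 1×2×2 ≡ 1 (mod 6)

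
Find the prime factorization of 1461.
3 × 487

Divide by primes starting from smallest:
1461 ÷ 3 = 487
487 ÷ 487 = 1

1461 = 3 × 487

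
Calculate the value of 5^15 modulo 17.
Using repeated squaring. 15 = 8 + 4 + 2 + 1 (binary 1111). Repeated squaring mod 17: 5^1 ≡ 5; 5^2 ≡ 5² = 25 ≡ 8; 5^4 ≡ 8² = 64 ≡ 13; 5^8 ≡ 13² = 169 ≡ 16. Multiply: 5^15 = 5^8 × 5^4 × 5^2 × 5^1 ≡ 16 × 13 × 8 × 5 (mod 17): 16 × 13 = 208 ≡ 4; 4 × 8 = 32 ≡ 15; 15 × 5 = 75 ≡ 7. So 5^15 ≡ 7 (mod 17).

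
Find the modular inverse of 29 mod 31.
29^(-1) ≡ 15 (mod 31). Verification: 29 × 15 = 435 ≡ 1 (mod 31)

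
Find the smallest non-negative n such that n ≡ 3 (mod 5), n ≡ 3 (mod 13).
3

Using the Chinese Remainder Theorem:
M = product of moduli = 65
For equation 1: M_1 = 13, 13 ≡ 3 (mod 5), inverse of 13 mod 5 is 2 (check: 3 × 2 = 6 ≡ 1 (mod 5))
For equation 2: M_2 = 5, 5 ≡ 5 (mod 13), inverse of 5 mod 13 is 8 (check: 5 × 8 = 40 ≡ 1 (mod 13))
Combine: n ≡ Σ r_i×M_i×(M_i⁻¹ mod m_i) = 3×13×2 + 3×5×8 = 78 + 120 = 198
198 mod 65 = 3
n ≡ 3 (mod 65)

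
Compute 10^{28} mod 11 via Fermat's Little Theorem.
1

By Fermat's Little Theorem, a^(p-1) ≡ 1 (mod p) for prime p and gcd(a, p) = 1
Here p = 11, so 10^10 ≡ 1 (mod 11)
We can reduce the exponent: 28 mod 10 = 8
So 10^28 ≡ 10^8 (mod 11)
Computing: 10^8 mod 11 = 1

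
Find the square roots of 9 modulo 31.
The square roots of 9 mod 31 are 28 and 3. Verify: 28² = 784 ≡ 9 (mod 31)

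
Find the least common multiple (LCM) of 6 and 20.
60

First find GCD(6, 20) using the Euclidean algorithm:
6 = 0 × 20 + 6
20 = 3 × 6 + 2
6 = 3 × 2 + 0
GCD(6, 20) = 2

LCM formula: LCM(a, b) = (a × b) / GCD(a, b)
LCM(6, 20) = (6 × 20) / 2
LCM(6, 20) = 120 / 2
LCM(6, 20) = 60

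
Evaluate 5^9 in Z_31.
9 = 8 + 1 (binary 1001). Repeated squaring mod 31: 5^1 ≡ 5; 5^2 ≡ 5² = 25 ≡ 25; 5^4 ≡ 25² = 625 ≡ 5; 5^8 ≡ 5² = 25 ≡ 25. Multiply: 5^9 = 5^8 × 5^1 ≡ 25 × 5 (mod 31): 25 × 5 = 125 ≡ 1. So 5^9 ≡ 1 (mod 31).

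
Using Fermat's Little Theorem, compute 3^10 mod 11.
By Fermat's Little Theorem, 3^{10} ≡ 1 (mod 11) since 11 is prime and gcd(3, 11) = 1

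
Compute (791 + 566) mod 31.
24

(791 + 566) = 1357
1357 mod 31 = 24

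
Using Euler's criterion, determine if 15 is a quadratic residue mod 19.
By Euler's criterion: 15^{9} ≡ 18 (mod 19). Since this equals -1 (≡ 18), 15 is not a QR.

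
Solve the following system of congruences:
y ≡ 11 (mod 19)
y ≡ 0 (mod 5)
30

Using the Chinese Remainder Theorem:
M = product of moduli = 95
For equation 1: M_1 = 5, 5 ≡ 5 (mod 19), inverse of 5 mod 19 is 4 (check: 5 × 4 = 20 ≡ 1 (mod 19))
For equation 2: M_2 = 19, 19 ≡ 4 (mod 5), inverse of 19 mod 5 is 4 (check: 4 × 4 = 16 ≡ 1 (mod 5))
Combine: y ≡ Σ r_i×M_i×(M_i⁻¹ mod m_i) = 11×5×4 + 0×19×4 = 220 + 0 = 220
220 mod 95 = 30
y ≡ 30 (mod 95)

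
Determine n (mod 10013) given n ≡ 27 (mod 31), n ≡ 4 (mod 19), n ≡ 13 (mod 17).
3158

Using the Chinese Remainder Theorem:
M = product of moduli = 10013
For equation 1: M_1 = 323, 323 ≡ 13 (mod 31), inverse of 323 mod 31 is 12 (check: 13 × 12 = 156 ≡ 1 (mod 31))
For equation 2: M_2 = 527, 527 ≡ 14 (mod 19), inverse of 527 mod 19 is 15 (check: 14 × 15 = 210 ≡ 1 (mod 19))
For equation 3: M_3 = 589, 589 ≡ 11 (mod 17), inverse of 589 mod 17 is 14 (check: 11 × 14 = 154 ≡ 1 (mod 17))
Combine: n ≡ Σ r_i×M_i×(M_i⁻¹ mod m_i) = 27×323×12 + 4×527×15 + 13×589×14 = 104652 + 31620 + 107198 = 243470
243470 mod 10013 = 3158
n ≡ 3158 (mod 10013)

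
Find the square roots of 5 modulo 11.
The square roots of 5 mod 11 are 4 and 7. Verify: 4² = 16 ≡ 5 (mod 11)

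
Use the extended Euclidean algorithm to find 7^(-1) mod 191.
Extended GCD: 7(82) + 191(-3) = 1. So 7^(-1) ≡ 82 ≡ 82 (mod 191). Verify: 7 × 82 = 574 ≡ 1 (mod 191)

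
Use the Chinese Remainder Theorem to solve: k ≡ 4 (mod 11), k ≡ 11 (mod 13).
M = 11 × 13 = 143. M₁ = 13, y₁ ≡ 6 (mod 11). M₂ = 11, y₂ ≡ 6 (mod 13). k = 4×13×6 + 11×11×6 ≡ 37 (mod 143)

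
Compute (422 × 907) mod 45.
29

(422 × 907) = 382754
382754 mod 45 = 29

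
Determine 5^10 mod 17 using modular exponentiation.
10 = 8 + 2 (binary 1010). Repeated squaring mod 17: 5^1 ≡ 5; 5^2 ≡ 5² = 25 ≡ 8; 5^4 ≡ 8² = 64 ≡ 13; 5^8 ≡ 13² = 169 ≡ 16. Multiply: 5^10 = 5^8 × 5^2 ≡ 16 × 8 (mod 17): 16 × 8 = 128 ≡ 9. So 5^10 ≡ 9 (mod 17).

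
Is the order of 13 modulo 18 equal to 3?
Yes, ord_18(13) = 3.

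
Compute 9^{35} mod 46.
35

Using successive squaring:
Binary expansion of 35: 100011
Powers of 9 mod 46 (each is the square of the previous):
  9^1 ≡ 9 (mod 46)
  9^2 ≡ 9² = 81 ≡ 35 (mod 46)
  9^4 ≡ 35² = 1225 ≡ 29 (mod 46)
  9^8 ≡ 29² = 841 ≡ 13 (mod 46)
  9^16 ≡ 13² = 169 ≡ 31 (mod 46)
  9^32 ≡ 31² = 961 ≡ 41 (mod 46)
35 = 32 + 2 + 1, so 9^35 = 9^32 × 9^2 × 9^1 ≡ 41 × 35 × 9 (mod 46)
Multiplying step by step:
  41 × 35 = 1435 ≡ 9 (mod 46)
  9 × 9 = 81 ≡ 35 (mod 46)
Result: 9^35 ≡ 35 (mod 46)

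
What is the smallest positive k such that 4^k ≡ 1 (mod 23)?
Powers of 4 mod 23: 4^1≡4, 4^2≡16, 4^3≡18, 4^4≡3, 4^5≡12, 4^6≡2, 4^7≡8, 4^8≡9, 4^9≡13, 4^10≡6, 4^11≡1. Order = 11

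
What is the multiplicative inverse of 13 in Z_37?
20

Using Extended Euclidean Algorithm:
gcd(13, 37) = 1
Bezout coefficients: 13 × -17 + 37 × 6 = 1
So 13 × -17 ≡ 1 (mod 37)
The inverse is -17 mod 37 = 20
Verification: 13 × 20 = 260 = 7 × 37 + 1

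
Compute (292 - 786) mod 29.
28

(292 - 786) = -494
-494 mod 29 = 28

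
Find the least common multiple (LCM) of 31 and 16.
496

First find GCD(31, 16) using the Euclidean algorithm:
31 = 1 × 16 + 15
16 = 1 × 15 + 1
15 = 15 × 1 + 0
GCD(31, 16) = 1

LCM formula: LCM(a, b) = (a × b) / GCD(a, b)
LCM(31, 16) = (31 × 16) / 1
LCM(31, 16) = 496 / 1
LCM(31, 16) = 496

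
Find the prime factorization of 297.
3^3 × 11

Divide by primes starting from smallest:
297 ÷ 3 = 99
99 ÷ 3 = 33
33 ÷ 3 = 11
11 ÷ 11 = 1

297 = 3^3 × 11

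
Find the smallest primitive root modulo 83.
2

A primitive root g modulo p has order p-1 = 82
Prime divisors of 82: [2, 41]
g is a primitive root iff g^(82/q) ≢ 1 (mod 83) for each prime divisor q
Testing small values:
  g = 2: 2^41 ≡ 82, 2^2 ≡ 4 (mod 83) → none is 1, primitive root!
The smallest primitive root is 2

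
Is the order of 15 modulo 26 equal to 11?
No, the actual order is 12, not 11.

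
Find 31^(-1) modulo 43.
25

Using Extended Euclidean Algorithm:
gcd(31, 43) = 1
Bezout coefficients: 31 × -18 + 43 × 13 = 1
So 31 × -18 ≡ 1 (mod 43)
The inverse is -18 mod 43 = 25
Verification: 31 × 25 = 775 = 18 × 43 + 1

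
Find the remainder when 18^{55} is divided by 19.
By Fermat: 18^{18} ≡ 1 (mod 19). 55 = 3×18 + 1. So 18^{55} ≡ 18^{1} ≡ 18 (mod 19)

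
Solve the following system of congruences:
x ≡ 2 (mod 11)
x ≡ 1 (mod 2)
13

Using the Chinese Remainder Theorem:
M = product of moduli = 22
For equation 1: M_1 = 2, 2 ≡ 2 (mod 11), inverse of 2 mod 11 is 6 (check: 2 × 6 = 12 ≡ 1 (mod 11))
For equation 2: M_2 = 11, 11 ≡ 1 (mod 2), inverse of 11 mod 2 is 1 (check: 1 × 1 = 1 ≡ 1 (mod 2))
Combine: x ≡ Σ r_i×M_i×(M_i⁻¹ mod m_i) = 2×2×6 + 1×11×1 = 24 + 11 = 35
35 mod 22 = 13
x ≡ 13 (mod 22)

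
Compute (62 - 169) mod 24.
13

(62 - 169) = -107
-107 mod 24 = 13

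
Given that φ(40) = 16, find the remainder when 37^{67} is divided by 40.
By Euler: 37^{16} ≡ 1 (mod 40) since gcd(37, 40) = 1. 67 = 4×16 + 3. So 37^{67} ≡ 37^{3} ≡ 13 (mod 40)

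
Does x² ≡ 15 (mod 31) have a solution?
By Euler's criterion: 15^{15} ≡ 30 (mod 31). Since this equals -1 (≡ 30), 15 is not a QR.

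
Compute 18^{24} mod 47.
18

Using successive squaring:
Binary expansion of 24: 11000
Powers of 18 mod 47 (each is the square of the previous):
  18^1 ≡ 18 (mod 47)
  18^2 ≡ 18² = 324 ≡ 42 (mod 47)
  18^4 ≡ 42² = 1764 ≡ 25 (mod 47)
  18^8 ≡ 25² = 625 ≡ 14 (mod 47)
  18^16 ≡ 14² = 196 ≡ 8 (mod 47)
24 = 16 + 8, so 18^24 = 18^16 × 18^8 ≡ 8 × 14 (mod 47)
Multiplying step by step:
  8 × 14 = 112 ≡ 18 (mod 47)
Result: 18^24 ≡ 18 (mod 47)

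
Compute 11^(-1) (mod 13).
11^(-1) ≡ 6 (mod 13). Verification: 11 × 6 = 66 ≡ 1 (mod 13)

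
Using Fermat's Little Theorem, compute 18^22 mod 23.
By Fermat's Little Theorem, 18^{22} ≡ 1 (mod 23) since 23 is prime and gcd(18, 23) = 1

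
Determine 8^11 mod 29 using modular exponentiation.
Using repeated squaring. 11 = 8 + 2 + 1 (binary 1011). Repeated squaring mod 29: 8^1 ≡ 8; 8^2 ≡ 8² = 64 ≡ 6; 8^4 ≡ 6² = 36 ≡ 7; 8^8 ≡ 7² = 49 ≡ 20. Multiply: 8^11 = 8^8 × 8^2 × 8^1 ≡ 20 × 6 × 8 (mod 29): 20 × 6 = 120 ≡ 4; 4 × 8 = 32 ≡ 3. So 8^11 ≡ 3 (mod 29).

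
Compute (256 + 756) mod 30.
22

(256 + 756) = 1012
1012 mod 30 = 22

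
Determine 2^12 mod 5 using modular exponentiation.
Using Fermat: 2^{4} ≡ 1 (mod 5). 12 ≡ 0 (mod 4). So 2^{12} ≡ 2^{0} ≡ 1 (mod 5)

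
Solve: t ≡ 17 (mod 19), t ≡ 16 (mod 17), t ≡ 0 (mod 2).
M = 19 × 17 × 2 = 646. M₁ = 34, y₁ ≡ 14 (mod 19). M₂ = 38, y₂ ≡ 13 (mod 17). M₃ = 323, y₃ ≡ 1 (mod 2). t = 17×34×14 + 16×38×13 + 0×323×1 ≡ 492 (mod 646)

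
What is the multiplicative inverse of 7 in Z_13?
2

Using Extended Euclidean Algorithm:
gcd(7, 13) = 1
Bezout coefficients: 7 × 2 + 13 × -1 = 1
So 7 × 2 ≡ 1 (mod 13)
The inverse is 2 mod 13 = 2
Verification: 7 × 2 = 14 = 1 × 13 + 1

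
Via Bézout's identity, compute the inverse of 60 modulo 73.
Extended GCD: 60(28) + 73(-23) = 1. So 60^(-1) ≡ 28 ≡ 28 (mod 73). Verify: 60 × 28 = 1680 ≡ 1 (mod 73)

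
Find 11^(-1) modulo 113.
72

Using Extended Euclidean Algorithm:
gcd(11, 113) = 1
Bezout coefficients: 11 × -41 + 113 × 4 = 1
So 11 × -41 ≡ 1 (mod 113)
The inverse is -41 mod 113 = 72
Verification: 11 × 72 = 792 = 7 × 113 + 1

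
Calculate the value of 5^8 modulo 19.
8 = 8 (binary 1000). Repeated squaring mod 19: 5^1 ≡ 5; 5^2 ≡ 5² = 25 ≡ 6; 5^4 ≡ 6² = 36 ≡ 17; 5^8 ≡ 17² = 289 ≡ 4. So 5^8 ≡ 4 (mod 19).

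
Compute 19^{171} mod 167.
157

Using successive squaring:
Binary expansion of 171: 10101011
Powers of 19 mod 167 (each is the square of the previous):
  19^1 ≡ 19 (mod 167)
  19^2 ≡ 19² = 361 ≡ 27 (mod 167)
  19^4 ≡ 27² = 729 ≡ 61 (mod 167)
  19^8 ≡ 61² = 3721 ≡ 47 (mod 167)
  19^16 ≡ 47² = 2209 ≡ 38 (mod 167)
  19^32 ≡ 38² = 1444 ≡ 108 (mod 167)
  19^64 ≡ 108² = 11664 ≡ 141 (mod 167)
  19^128 ≡ 141² = 19881 ≡ 8 (mod 167)
171 = 128 + 32 + 8 + 2 + 1, so 19^171 = 19^128 × 19^32 × 19^8 × 19^2 × 19^1 ≡ 8 × 108 × 47 × 27 × 19 (mod 167)
Multiplying step by step:
  8 × 108 = 864 ≡ 29 (mod 167)
  29 × 47 = 1363 ≡ 27 (mod 167)
  27 × 27 = 729 ≡ 61 (mod 167)
  61 × 19 = 1159 ≡ 157 (mod 167)
Result: 19^171 ≡ 157 (mod 167)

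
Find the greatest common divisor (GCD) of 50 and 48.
2

Using the Euclidean algorithm:
50 = 1 × 48 + 2
48 = 24 × 2 + 0

GCD(50, 48) = 2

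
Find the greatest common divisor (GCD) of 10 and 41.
1

Using the Euclidean algorithm:
10 = 0 × 41 + 10
41 = 4 × 10 + 1
10 = 10 × 1 + 0

GCD(10, 41) = 1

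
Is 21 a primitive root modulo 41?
p - 1 = 40 has prime divisors 2, 5. Check 21^(40/q) mod 41 for each: 21^(40/2) = 21^20 ≡ 1, 21^(40/5) = 21^8 ≡ 37 (mod 41). Since 21^20 ≡ 1 (mod 41), the order of 21 divides 20 (in fact the order is 20) ≠ 40, so it is not a primitive root.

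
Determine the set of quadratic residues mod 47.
QRs mod 47: {1, 2, 3, 4, 6, 7, 8, 9, 12, 14, 16, 17, 18, 21, 24, 25, 27, 28, 32, 34, 36, 37, 42}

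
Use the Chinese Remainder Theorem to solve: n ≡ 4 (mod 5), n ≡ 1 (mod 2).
M = 5 × 2 = 10. M₁ = 2, y₁ ≡ 3 (mod 5). M₂ = 5, y₂ ≡ 1 (mod 2). n = 4×2×3 + 1×5×1 ≡ 9 (mod 10)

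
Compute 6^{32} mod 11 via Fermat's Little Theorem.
3

By Fermat's Little Theorem, a^(p-1) ≡ 1 (mod p) for prime p and gcd(a, p) = 1
Here p = 11, so 6^10 ≡ 1 (mod 11)
We can reduce the exponent: 32 mod 10 = 2
So 6^32 ≡ 6^2 (mod 11)
Computing: 6^2 mod 11 = 3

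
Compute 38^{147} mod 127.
1

Using successive squaring:
Binary expansion of 147: 10010011
Powers of 38 mod 127 (each is the square of the previous):
  38^1 ≡ 38 (mod 127)
  38^2 ≡ 38² = 1444 ≡ 47 (mod 127)
  38^4 ≡ 47² = 2209 ≡ 50 (mod 127)
  38^8 ≡ 50² = 2500 ≡ 87 (mod 127)
  38^16 ≡ 87² = 7569 ≡ 76 (mod 127)
  38^32 ≡ 76² = 5776 ≡ 61 (mod 127)
  38^64 ≡ 61² = 3721 ≡ 38 (mod 127)
  38^128 ≡ 38² = 1444 ≡ 47 (mod 127)
147 = 128 + 16 + 2 + 1, so 38^147 = 38^128 × 38^16 × 38^2 × 38^1 ≡ 47 × 76 × 47 × 38 (mod 127)
Multiplying step by step:
  47 × 76 = 3572 ≡ 16 (mod 127)
  16 × 47 = 752 ≡ 117 (mod 127)
  117 × 38 = 4446 ≡ 1 (mod 127)
Result: 38^147 ≡ 1 (mod 127)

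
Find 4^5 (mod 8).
5 = 4 + 1 (binary 101). Repeated squaring mod 8: 4^1 ≡ 4; 4^2 ≡ 4² = 16 ≡ 0; 4^4 ≡ 0² = 0 ≡ 0. Multiply: 4^5 = 4^4 × 4^1 ≡ 0 × 4 (mod 8): 0 × 4 = 0 ≡ 0. So 4^5 ≡ 0 (mod 8).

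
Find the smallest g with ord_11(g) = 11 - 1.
p - 1 = 10 has prime divisors 2, 5. h is a primitive root mod 11 iff h^(10/q) ≢ 1 (mod 11) for each such q.
h = 2: 2^5 ≡ 10, 2^2 ≡ 4 (mod 11); none is 1, so 2 has order 10 and is a primitive root.
The smallest primitive root mod 11 is g = 2.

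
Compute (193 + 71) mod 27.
21

(193 + 71) = 264
264 mod 27 = 21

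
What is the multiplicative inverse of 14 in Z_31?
20

Using Extended Euclidean Algorithm:
gcd(14, 31) = 1
Bezout coefficients: 14 × -11 + 31 × 5 = 1
So 14 × -11 ≡ 1 (mod 31)
The inverse is -11 mod 31 = 20
Verification: 14 × 20 = 280 = 9 × 31 + 1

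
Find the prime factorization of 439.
439

Divide by primes starting from smallest:
439 ÷ 439 = 1

439 = 439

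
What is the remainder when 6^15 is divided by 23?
Using repeated squaring. 15 = 8 + 4 + 2 + 1 (binary 1111). Repeated squaring mod 23: 6^1 ≡ 6; 6^2 ≡ 6² = 36 ≡ 13; 6^4 ≡ 13² = 169 ≡ 8; 6^8 ≡ 8² = 64 ≡ 18. Multiply: 6^15 = 6^8 × 6^4 × 6^2 × 6^1 ≡ 18 × 8 × 13 × 6 (mod 23): 18 × 8 = 144 ≡ 6; 6 × 13 = 78 ≡ 9; 9 × 6 = 54 ≡ 8. So 6^15 ≡ 8 (mod 23).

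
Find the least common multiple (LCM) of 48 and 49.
2352

First find GCD(48, 49) using the Euclidean algorithm:
48 = 0 × 49 + 48
49 = 1 × 48 + 1
48 = 48 × 1 + 0
GCD(48, 49) = 1

LCM formula: LCM(a, b) = (a × b) / GCD(a, b)
LCM(48, 49) = (48 × 49) / 1
LCM(48, 49) = 2352 / 1
LCM(48, 49) = 2352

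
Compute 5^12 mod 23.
Using repeated squaring. 12 = 8 + 4 (binary 1100). Repeated squaring mod 23: 5^1 ≡ 5; 5^2 ≡ 5² = 25 ≡ 2; 5^4 ≡ 2² = 4 ≡ 4; 5^8 ≡ 4² = 16 ≡ 16. Multiply: 5^12 = 5^8 × 5^4 ≡ 16 × 4 (mod 23): 16 × 4 = 64 ≡ 18. So 5^12 ≡ 18 (mod 23).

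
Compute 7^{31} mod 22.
7

Using successive squaring:
Binary expansion of 31: 11111
Powers of 7 mod 22 (each is the square of the previous):
  7^1 ≡ 7 (mod 22)
  7^2 ≡ 7² = 49 ≡ 5 (mod 22)
  7^4 ≡ 5² = 25 ≡ 3 (mod 22)
  7^8 ≡ 3² = 9 ≡ 9 (mod 22)
  7^16 ≡ 9² = 81 ≡ 15 (mod 22)
31 = 16 + 8 + 4 + 2 + 1, so 7^31 = 7^16 × 7^8 × 7^4 × 7^2 × 7^1 ≡ 15 × 9 × 3 × 5 × 7 (mod 22)
Multiplying step by step:
  15 × 9 = 135 ≡ 3 (mod 22)
  3 × 3 = 9 ≡ 9 (mod 22)
  9 × 5 = 45 ≡ 1 (mod 22)
  1 × 7 = 7 ≡ 7 (mod 22)
Result: 7^31 ≡ 7 (mod 22)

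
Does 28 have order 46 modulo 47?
p - 1 = 46 has prime divisors 2, 23. Check 28^(46/q) mod 47 for each: 28^(46/2) = 28^23 ≡ 1, 28^(46/23) = 28^2 ≡ 32 (mod 47). Since 28^23 ≡ 1 (mod 47), the order of 28 divides 23 (in fact the order is 23) ≠ 46, so it is not a primitive root.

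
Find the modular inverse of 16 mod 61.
16^(-1) ≡ 42 (mod 61). Verification: 16 × 42 = 672 ≡ 1 (mod 61)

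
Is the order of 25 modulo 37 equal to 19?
No, the actual order is 18, not 19.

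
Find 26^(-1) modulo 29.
19

Using Extended Euclidean Algorithm:
gcd(26, 29) = 1
Bezout coefficients: 26 × -10 + 29 × 9 = 1
So 26 × -10 ≡ 1 (mod 29)
The inverse is -10 mod 29 = 19
Verification: 26 × 19 = 494 = 17 × 29 + 1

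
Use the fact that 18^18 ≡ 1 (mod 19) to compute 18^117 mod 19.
By Fermat: 18^{18} ≡ 1 (mod 19). 117 = 6×18 + 9. So 18^{117} ≡ 18^{9} ≡ 18 (mod 19)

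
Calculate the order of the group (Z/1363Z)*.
1288

Prime factorization: 1363 = 29 × 47
Using the formula φ(n) = n × Π(1 - 1/p) for each prime factor p:
φ(1363) = 1363 × (1 - 1/29) × (1 - 1/47)
φ(1363) = 1288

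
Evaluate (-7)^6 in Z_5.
(-7) ≡ 3 (mod 5). 6 = 4 + 2 (binary 110). Repeated squaring mod 5: 3^1 ≡ 3; 3^2 ≡ 3² = 9 ≡ 4; 3^4 ≡ 4² = 16 ≡ 1. Multiply: (-7)^6 ≡ 3^4 × 3^2 ≡ 1 × 4 (mod 5): 1 × 4 = 4 ≡ 4. So (-7)^6 ≡ 4 (mod 5).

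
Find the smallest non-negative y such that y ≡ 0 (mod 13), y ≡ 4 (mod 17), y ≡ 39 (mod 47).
650

Using the Chinese Remainder Theorem:
M = product of moduli = 10387
For equation 1: M_1 = 799, 799 ≡ 6 (mod 13), inverse of 799 mod 13 is 11 (check: 6 × 11 = 66 ≡ 1 (mod 13))
For equation 2: M_2 = 611, 611 ≡ 16 (mod 17), inverse of 611 mod 17 is 16 (check: 16 × 16 = 256 ≡ 1 (mod 17))
For equation 3: M_3 = 221, 221 ≡ 33 (mod 47), inverse of 221 mod 47 is 10 (check: 33 × 10 = 330 ≡ 1 (mod 47))
Combine: y ≡ Σ r_i×M_i×(M_i⁻¹ mod m_i) = 0×799×11 + 4×611×16 + 39×221×10 = 0 + 39104 + 86190 = 125294
125294 mod 10387 = 650
y ≡ 650 (mod 10387)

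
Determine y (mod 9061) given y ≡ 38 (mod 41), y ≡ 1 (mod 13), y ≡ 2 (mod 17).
3810

Using the Chinese Remainder Theorem:
M = product of moduli = 9061
For equation 1: M_1 = 221, 221 ≡ 16 (mod 41), inverse of 221 mod 41 is 18 (check: 16 × 18 = 288 ≡ 1 (mod 41))
For equation 2: M_2 = 697, 697 ≡ 8 (mod 13), inverse of 697 mod 13 is 5 (check: 8 × 5 = 40 ≡ 1 (mod 13))
For equation 3: M_3 = 533, 533 ≡ 6 (mod 17), inverse of 533 mod 17 is 3 (check: 6 × 3 = 18 ≡ 1 (mod 17))
Combine: y ≡ Σ r_i×M_i×(M_i⁻¹ mod m_i) = 38×221×18 + 1×697×5 + 2×533×3 = 151164 + 3485 + 3198 = 157847
157847 mod 9061 = 3810
y ≡ 3810 (mod 9061)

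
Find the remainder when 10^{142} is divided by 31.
By Fermat: 10^{30} ≡ 1 (mod 31). 142 = 4×30 + 22. So 10^{142} ≡ 10^{22} ≡ 20 (mod 31)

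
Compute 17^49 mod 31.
Using Fermat: 17^{30} ≡ 1 (mod 31). 49 ≡ 19 (mod 30). So 17^{49} ≡ 17^{19} ≡ 24 (mod 31)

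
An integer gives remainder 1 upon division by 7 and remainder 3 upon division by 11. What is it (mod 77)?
M = 7 × 11 = 77. M₁ = 11, y₁ ≡ 2 (mod 7). M₂ = 7, y₂ ≡ 8 (mod 11). r = 1×11×2 + 3×7×8 ≡ 36 (mod 77). The smallest positive such number is 36.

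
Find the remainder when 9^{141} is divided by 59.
By Fermat: 9^{58} ≡ 1 (mod 59). 141 = 2×58 + 25. So 9^{141} ≡ 9^{25} ≡ 5 (mod 59)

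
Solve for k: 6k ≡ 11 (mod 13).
4

Since gcd(6, 13) = 1 divides 11, a solution exists.
Multiply both sides by the inverse of 6 mod 13:
  6^(-1) mod 13 = 11
  x ≡ 11 × 11 ≡ 121 ≡ 4 (mod 13)
Verification: 6 × 4 = 24 = 1 × 13 + 11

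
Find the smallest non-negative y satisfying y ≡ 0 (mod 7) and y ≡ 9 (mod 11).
M = 7 × 11 = 77. M₁ = 11, y₁ ≡ 2 (mod 7). M₂ = 7, y₂ ≡ 8 (mod 11). y = 0×11×2 + 9×7×8 ≡ 42 (mod 77)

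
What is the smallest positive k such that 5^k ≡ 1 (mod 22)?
Powers of 5 mod 22: 5^1≡5, 5^2≡3, 5^3≡15, 5^4≡9, 5^5≡1. Order = 5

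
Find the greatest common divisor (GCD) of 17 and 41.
1

Using the Euclidean algorithm:
17 = 0 × 41 + 17
41 = 2 × 17 + 7
17 = 2 × 7 + 3
7 = 2 × 3 + 1
3 = 3 × 1 + 0

GCD(17, 41) = 1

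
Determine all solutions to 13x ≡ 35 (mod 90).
65

Since gcd(13, 90) = 1 divides 35, a solution exists.
Multiply both sides by the inverse of 13 mod 90:
  13^(-1) mod 90 = 7
  x ≡ 7 × 35 ≡ 245 ≡ 65 (mod 90)
Verification: 13 × 65 = 845 = 9 × 90 + 35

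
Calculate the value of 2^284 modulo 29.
Using Fermat: 2^{28} ≡ 1 (mod 29). 284 ≡ 4 (mod 28). So 2^{284} ≡ 2^{4} ≡ 16 (mod 29)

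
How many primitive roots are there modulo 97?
Number of primitive roots mod 97 = φ(96) = 32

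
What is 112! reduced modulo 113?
By Wilson's theorem, (112)! ≡ -1 ≡ 112 (mod 113)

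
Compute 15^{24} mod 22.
3

Using successive squaring:
Binary expansion of 24: 11000
Powers of 15 mod 22 (each is the square of the previous):
  15^1 ≡ 15 (mod 22)
  15^2 ≡ 15² = 225 ≡ 5 (mod 22)
  15^4 ≡ 5² = 25 ≡ 3 (mod 22)
  15^8 ≡ 3² = 9 ≡ 9 (mod 22)
  15^16 ≡ 9² = 81 ≡ 15 (mod 22)
24 = 16 + 8, so 15^24 = 15^16 × 15^8 ≡ 15 × 9 (mod 22)
Multiplying step by step:
  15 × 9 = 135 ≡ 3 (mod 22)
Result: 15^24 ≡ 3 (mod 22)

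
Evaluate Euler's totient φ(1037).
960

Prime factorization: 1037 = 17 × 61
Using the formula φ(n) = n × Π(1 - 1/p) for each prime factor p:
φ(1037) = 1037 × (1 - 1/17) × (1 - 1/61)
φ(1037) = 960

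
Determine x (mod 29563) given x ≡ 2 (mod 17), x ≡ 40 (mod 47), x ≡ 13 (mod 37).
87

Using the Chinese Remainder Theorem:
M = product of moduli = 29563
For equation 1: M_1 = 1739, 1739 ≡ 5 (mod 17), inverse of 1739 mod 17 is 7 (check: 5 × 7 = 35 ≡ 1 (mod 17))
For equation 2: M_2 = 629, 629 ≡ 18 (mod 47), inverse of 629 mod 47 is 34 (check: 18 × 34 = 612 ≡ 1 (mod 47))
For equation 3: M_3 = 799, 799 ≡ 22 (mod 37), inverse of 799 mod 37 is 32 (check: 22 × 32 = 704 ≡ 1 (mod 37))
Combine: x ≡ Σ r_i×M_i×(M_i⁻¹ mod m_i) = 2×1739×7 + 40×629×34 + 13×799×32 = 24346 + 855440 + 332384 = 1212170
1212170 mod 29563 = 87
x ≡ 87 (mod 29563)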